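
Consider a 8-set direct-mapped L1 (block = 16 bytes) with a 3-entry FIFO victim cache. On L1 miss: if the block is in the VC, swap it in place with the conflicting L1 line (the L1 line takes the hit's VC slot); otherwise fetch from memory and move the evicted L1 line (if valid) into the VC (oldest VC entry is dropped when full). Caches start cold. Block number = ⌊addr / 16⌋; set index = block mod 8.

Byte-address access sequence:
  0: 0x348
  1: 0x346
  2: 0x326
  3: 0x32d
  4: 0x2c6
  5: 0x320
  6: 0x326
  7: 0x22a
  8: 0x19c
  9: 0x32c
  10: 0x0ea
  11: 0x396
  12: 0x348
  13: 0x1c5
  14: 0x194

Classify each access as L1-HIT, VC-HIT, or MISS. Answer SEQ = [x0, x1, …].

#0 0x348→b52/s4 MISS; vc=[]
#1 0x346→b52/s4 L1-HIT; vc=[]
#2 0x326→b50/s2 MISS; vc=[]
#3 0x32d→b50/s2 L1-HIT; vc=[]
#4 0x2c6→b44/s4 MISS; vc=[52]
#5 0x320→b50/s2 L1-HIT; vc=[52]
#6 0x326→b50/s2 L1-HIT; vc=[52]
#7 0x22a→b34/s2 MISS; vc=[52,50]
#8 0x19c→b25/s1 MISS; vc=[52,50]
#9 0x32c→b50/s2 VC-HIT; vc=[52,34]
#10 0xea→b14/s6 MISS; vc=[52,34]
#11 0x396→b57/s1 MISS; vc=[52,34,25]
#12 0x348→b52/s4 VC-HIT; vc=[44,34,25]
#13 0x1c5→b28/s4 MISS; vc=[34,25,52]
#14 0x194→b25/s1 VC-HIT; vc=[34,57,52]

SEQ = [MISS, L1-HIT, MISS, L1-HIT, MISS, L1-HIT, L1-HIT, MISS, MISS, VC-HIT, MISS, MISS, VC-HIT, MISS, VC-HIT]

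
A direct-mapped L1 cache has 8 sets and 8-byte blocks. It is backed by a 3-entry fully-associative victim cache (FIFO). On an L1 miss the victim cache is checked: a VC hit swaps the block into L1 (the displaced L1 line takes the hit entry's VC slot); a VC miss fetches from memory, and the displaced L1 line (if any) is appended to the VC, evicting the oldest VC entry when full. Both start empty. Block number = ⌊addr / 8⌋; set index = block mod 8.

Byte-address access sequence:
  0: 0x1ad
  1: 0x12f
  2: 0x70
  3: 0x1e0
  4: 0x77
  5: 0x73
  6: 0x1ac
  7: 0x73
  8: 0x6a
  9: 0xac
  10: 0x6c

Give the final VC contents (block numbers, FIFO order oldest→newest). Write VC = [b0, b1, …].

VC = [37, 53, 21]

#0 0x1ad→b53/s5 MISS; vc=[]
#1 0x12f→b37/s5 MISS; vc=[53]
#2 0x70→b14/s6 MISS; vc=[53]
#3 0x1e0→b60/s4 MISS; vc=[53]
#4 0x77→b14/s6 L1-HIT; vc=[53]
#5 0x73→b14/s6 L1-HIT; vc=[53]
#6 0x1ac→b53/s5 VC-HIT; vc=[37]
#7 0x73→b14/s6 L1-HIT; vc=[37]
#8 0x6a→b13/s5 MISS; vc=[37,53]
#9 0xac→b21/s5 MISS; vc=[37,53,13]
#10 0x6c→b13/s5 VC-HIT; vc=[37,53,21]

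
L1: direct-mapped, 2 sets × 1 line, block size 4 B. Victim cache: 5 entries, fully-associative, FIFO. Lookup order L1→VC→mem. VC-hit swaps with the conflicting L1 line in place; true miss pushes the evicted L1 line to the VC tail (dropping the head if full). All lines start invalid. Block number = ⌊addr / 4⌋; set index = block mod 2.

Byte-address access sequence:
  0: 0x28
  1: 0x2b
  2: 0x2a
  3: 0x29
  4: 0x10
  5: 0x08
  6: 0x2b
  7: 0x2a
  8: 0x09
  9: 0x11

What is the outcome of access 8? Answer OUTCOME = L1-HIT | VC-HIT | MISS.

OUTCOME = VC-HIT

  [0] addr=0x28 blk=10 s=0: MISS | VC []
  [1] addr=0x2b blk=10 s=0: L1-HIT | VC []
  [2] addr=0x2a blk=10 s=0: L1-HIT | VC []
  [3] addr=0x29 blk=10 s=0: L1-HIT | VC []
  [4] addr=0x10 blk=4 s=0: MISS | VC [10]
  [5] addr=0x8 blk=2 s=0: MISS | VC [10, 4]
  [6] addr=0x2b blk=10 s=0: VC-HIT | VC [2, 4]
  [7] addr=0x2a blk=10 s=0: L1-HIT | VC [2, 4]
  [8] addr=0x9 blk=2 s=0: VC-HIT | VC [10, 4]
  [9] addr=0x11 blk=4 s=0: VC-HIT | VC [10, 2]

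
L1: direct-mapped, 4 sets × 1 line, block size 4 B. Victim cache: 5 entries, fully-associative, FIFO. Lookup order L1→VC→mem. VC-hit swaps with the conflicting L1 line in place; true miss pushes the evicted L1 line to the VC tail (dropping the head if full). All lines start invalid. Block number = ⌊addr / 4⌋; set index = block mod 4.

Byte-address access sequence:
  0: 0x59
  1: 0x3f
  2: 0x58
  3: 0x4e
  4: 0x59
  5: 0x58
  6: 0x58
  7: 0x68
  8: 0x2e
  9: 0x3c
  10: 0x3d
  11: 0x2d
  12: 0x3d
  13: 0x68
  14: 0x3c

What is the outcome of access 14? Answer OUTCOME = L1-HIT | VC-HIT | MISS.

OUTCOME = L1-HIT

0: 0x59 (blk 22, set 2) → MISS  vc=[]
1: 0x3f (blk 15, set 3) → MISS  vc=[]
2: 0x58 (blk 22, set 2) → L1-HIT  vc=[]
3: 0x4e (blk 19, set 3) → MISS  vc=[15]
4: 0x59 (blk 22, set 2) → L1-HIT  vc=[15]
5: 0x58 (blk 22, set 2) → L1-HIT  vc=[15]
6: 0x58 (blk 22, set 2) → L1-HIT  vc=[15]
7: 0x68 (blk 26, set 2) → MISS  vc=[15, 22]
8: 0x2e (blk 11, set 3) → MISS  vc=[15, 22, 19]
9: 0x3c (blk 15, set 3) → VC-HIT  vc=[11, 22, 19]
10: 0x3d (blk 15, set 3) → L1-HIT  vc=[11, 22, 19]
11: 0x2d (blk 11, set 3) → VC-HIT  vc=[15, 22, 19]
12: 0x3d (blk 15, set 3) → VC-HIT  vc=[11, 22, 19]
13: 0x68 (blk 26, set 2) → L1-HIT  vc=[11, 22, 19]
14: 0x3c (blk 15, set 3) → L1-HIT  vc=[11, 22, 19]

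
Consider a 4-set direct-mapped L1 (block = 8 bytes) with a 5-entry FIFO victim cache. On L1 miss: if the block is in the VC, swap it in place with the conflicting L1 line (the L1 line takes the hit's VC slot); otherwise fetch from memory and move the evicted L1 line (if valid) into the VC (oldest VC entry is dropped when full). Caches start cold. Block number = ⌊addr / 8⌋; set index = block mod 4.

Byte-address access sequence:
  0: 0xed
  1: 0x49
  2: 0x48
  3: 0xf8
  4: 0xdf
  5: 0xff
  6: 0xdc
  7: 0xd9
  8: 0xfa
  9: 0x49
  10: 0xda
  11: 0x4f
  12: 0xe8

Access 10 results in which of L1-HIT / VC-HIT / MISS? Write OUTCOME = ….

OUTCOME = VC-HIT

#0 0xed→b29/s1 MISS; vc=[]
#1 0x49→b9/s1 MISS; vc=[29]
#2 0x48→b9/s1 L1-HIT; vc=[29]
#3 0xf8→b31/s3 MISS; vc=[29]
#4 0xdf→b27/s3 MISS; vc=[29,31]
#5 0xff→b31/s3 VC-HIT; vc=[29,27]
#6 0xdc→b27/s3 VC-HIT; vc=[29,31]
#7 0xd9→b27/s3 L1-HIT; vc=[29,31]
#8 0xfa→b31/s3 VC-HIT; vc=[29,27]
#9 0x49→b9/s1 L1-HIT; vc=[29,27]
#10 0xda→b27/s3 VC-HIT; vc=[29,31]
#11 0x4f→b9/s1 L1-HIT; vc=[29,31]
#12 0xe8→b29/s1 VC-HIT; vc=[9,31]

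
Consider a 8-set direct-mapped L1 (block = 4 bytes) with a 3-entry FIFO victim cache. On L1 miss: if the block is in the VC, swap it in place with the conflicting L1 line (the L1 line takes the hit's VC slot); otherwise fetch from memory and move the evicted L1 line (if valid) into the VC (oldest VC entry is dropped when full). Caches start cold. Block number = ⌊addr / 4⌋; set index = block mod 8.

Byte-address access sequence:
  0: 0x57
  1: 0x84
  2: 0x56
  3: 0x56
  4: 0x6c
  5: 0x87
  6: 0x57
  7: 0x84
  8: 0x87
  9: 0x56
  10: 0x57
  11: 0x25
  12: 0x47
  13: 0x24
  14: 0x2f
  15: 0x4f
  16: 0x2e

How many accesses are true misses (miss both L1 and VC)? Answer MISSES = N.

#0 0x57→b21/s5 MISS; vc=[]
#1 0x84→b33/s1 MISS; vc=[]
#2 0x56→b21/s5 L1-HIT; vc=[]
#3 0x56→b21/s5 L1-HIT; vc=[]
#4 0x6c→b27/s3 MISS; vc=[]
#5 0x87→b33/s1 L1-HIT; vc=[]
#6 0x57→b21/s5 L1-HIT; vc=[]
#7 0x84→b33/s1 L1-HIT; vc=[]
#8 0x87→b33/s1 L1-HIT; vc=[]
#9 0x56→b21/s5 L1-HIT; vc=[]
#10 0x57→b21/s5 L1-HIT; vc=[]
#11 0x25→b9/s1 MISS; vc=[33]
#12 0x47→b17/s1 MISS; vc=[33,9]
#13 0x24→b9/s1 VC-HIT; vc=[33,17]
#14 0x2f→b11/s3 MISS; vc=[33,17,27]
#15 0x4f→b19/s3 MISS; vc=[17,27,11]
#16 0x2e→b11/s3 VC-HIT; vc=[17,27,19]

MISSES = 7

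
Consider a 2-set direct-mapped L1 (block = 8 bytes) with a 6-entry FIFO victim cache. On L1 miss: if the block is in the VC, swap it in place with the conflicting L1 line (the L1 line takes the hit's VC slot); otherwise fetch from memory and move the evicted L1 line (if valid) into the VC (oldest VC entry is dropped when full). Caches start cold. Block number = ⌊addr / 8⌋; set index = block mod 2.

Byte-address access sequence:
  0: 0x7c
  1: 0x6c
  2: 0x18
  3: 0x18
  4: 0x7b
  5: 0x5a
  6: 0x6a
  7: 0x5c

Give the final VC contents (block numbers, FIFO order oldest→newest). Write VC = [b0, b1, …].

VC = [3, 13, 15]

  [0] addr=0x7c blk=15 s=1: MISS | VC []
  [1] addr=0x6c blk=13 s=1: MISS | VC [15]
  [2] addr=0x18 blk=3 s=1: MISS | VC [15, 13]
  [3] addr=0x18 blk=3 s=1: L1-HIT | VC [15, 13]
  [4] addr=0x7b blk=15 s=1: VC-HIT | VC [3, 13]
  [5] addr=0x5a blk=11 s=1: MISS | VC [3, 13, 15]
  [6] addr=0x6a blk=13 s=1: VC-HIT | VC [3, 11, 15]
  [7] addr=0x5c blk=11 s=1: VC-HIT | VC [3, 13, 15]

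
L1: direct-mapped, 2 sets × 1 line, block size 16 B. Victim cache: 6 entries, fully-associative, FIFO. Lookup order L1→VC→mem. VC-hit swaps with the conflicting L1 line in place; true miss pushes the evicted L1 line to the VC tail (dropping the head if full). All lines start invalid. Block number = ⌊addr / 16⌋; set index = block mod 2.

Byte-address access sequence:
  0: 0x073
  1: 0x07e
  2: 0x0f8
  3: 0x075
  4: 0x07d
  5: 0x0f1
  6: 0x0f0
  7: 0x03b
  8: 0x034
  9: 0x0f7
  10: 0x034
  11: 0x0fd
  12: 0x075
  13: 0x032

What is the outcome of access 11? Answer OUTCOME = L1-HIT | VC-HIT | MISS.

0: 0x73 (blk 7, set 1) → MISS  vc=[]
1: 0x7e (blk 7, set 1) → L1-HIT  vc=[]
2: 0xf8 (blk 15, set 1) → MISS  vc=[7]
3: 0x75 (blk 7, set 1) → VC-HIT  vc=[15]
4: 0x7d (blk 7, set 1) → L1-HIT  vc=[15]
5: 0xf1 (blk 15, set 1) → VC-HIT  vc=[7]
6: 0xf0 (blk 15, set 1) → L1-HIT  vc=[7]
7: 0x3b (blk 3, set 1) → MISS  vc=[7, 15]
8: 0x34 (blk 3, set 1) → L1-HIT  vc=[7, 15]
9: 0xf7 (blk 15, set 1) → VC-HIT  vc=[7, 3]
10: 0x34 (blk 3, set 1) → VC-HIT  vc=[7, 15]
11: 0xfd (blk 15, set 1) → VC-HIT  vc=[7, 3]
12: 0x75 (blk 7, set 1) → VC-HIT  vc=[15, 3]
13: 0x32 (blk 3, set 1) → VC-HIT  vc=[15, 7]

OUTCOME = VC-HIT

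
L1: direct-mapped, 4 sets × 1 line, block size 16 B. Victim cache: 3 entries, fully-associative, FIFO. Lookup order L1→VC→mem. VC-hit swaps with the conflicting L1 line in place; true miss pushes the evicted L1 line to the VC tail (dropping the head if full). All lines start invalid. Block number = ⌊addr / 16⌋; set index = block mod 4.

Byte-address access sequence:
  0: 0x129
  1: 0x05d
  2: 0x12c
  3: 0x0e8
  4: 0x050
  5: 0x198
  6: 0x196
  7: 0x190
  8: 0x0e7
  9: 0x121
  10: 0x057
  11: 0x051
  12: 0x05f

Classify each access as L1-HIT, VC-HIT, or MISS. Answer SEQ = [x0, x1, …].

SEQ = [MISS, MISS, L1-HIT, MISS, L1-HIT, MISS, L1-HIT, L1-HIT, L1-HIT, VC-HIT, VC-HIT, L1-HIT, L1-HIT]

0: 0x129 (blk 18, set 2) → MISS  vc=[]
1: 0x5d (blk 5, set 1) → MISS  vc=[]
2: 0x12c (blk 18, set 2) → L1-HIT  vc=[]
3: 0xe8 (blk 14, set 2) → MISS  vc=[18]
4: 0x50 (blk 5, set 1) → L1-HIT  vc=[18]
5: 0x198 (blk 25, set 1) → MISS  vc=[18, 5]
6: 0x196 (blk 25, set 1) → L1-HIT  vc=[18, 5]
7: 0x190 (blk 25, set 1) → L1-HIT  vc=[18, 5]
8: 0xe7 (blk 14, set 2) → L1-HIT  vc=[18, 5]
9: 0x121 (blk 18, set 2) → VC-HIT  vc=[14, 5]
10: 0x57 (blk 5, set 1) → VC-HIT  vc=[14, 25]
11: 0x51 (blk 5, set 1) → L1-HIT  vc=[14, 25]
12: 0x5f (blk 5, set 1) → L1-HIT  vc=[14, 25]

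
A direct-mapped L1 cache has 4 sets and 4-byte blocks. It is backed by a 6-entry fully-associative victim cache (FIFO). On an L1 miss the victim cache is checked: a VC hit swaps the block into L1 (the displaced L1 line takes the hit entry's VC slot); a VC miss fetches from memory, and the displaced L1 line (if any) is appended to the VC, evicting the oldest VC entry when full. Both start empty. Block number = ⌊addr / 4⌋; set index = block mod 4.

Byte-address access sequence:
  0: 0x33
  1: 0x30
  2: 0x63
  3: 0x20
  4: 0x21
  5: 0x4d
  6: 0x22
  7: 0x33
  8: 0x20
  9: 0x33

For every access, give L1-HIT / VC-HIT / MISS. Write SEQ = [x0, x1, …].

#0 0x33→b12/s0 MISS; vc=[]
#1 0x30→b12/s0 L1-HIT; vc=[]
#2 0x63→b24/s0 MISS; vc=[12]
#3 0x20→b8/s0 MISS; vc=[12,24]
#4 0x21→b8/s0 L1-HIT; vc=[12,24]
#5 0x4d→b19/s3 MISS; vc=[12,24]
#6 0x22→b8/s0 L1-HIT; vc=[12,24]
#7 0x33→b12/s0 VC-HIT; vc=[8,24]
#8 0x20→b8/s0 VC-HIT; vc=[12,24]
#9 0x33→b12/s0 VC-HIT; vc=[8,24]

SEQ = [MISS, L1-HIT, MISS, MISS, L1-HIT, MISS, L1-HIT, VC-HIT, VC-HIT, VC-HIT]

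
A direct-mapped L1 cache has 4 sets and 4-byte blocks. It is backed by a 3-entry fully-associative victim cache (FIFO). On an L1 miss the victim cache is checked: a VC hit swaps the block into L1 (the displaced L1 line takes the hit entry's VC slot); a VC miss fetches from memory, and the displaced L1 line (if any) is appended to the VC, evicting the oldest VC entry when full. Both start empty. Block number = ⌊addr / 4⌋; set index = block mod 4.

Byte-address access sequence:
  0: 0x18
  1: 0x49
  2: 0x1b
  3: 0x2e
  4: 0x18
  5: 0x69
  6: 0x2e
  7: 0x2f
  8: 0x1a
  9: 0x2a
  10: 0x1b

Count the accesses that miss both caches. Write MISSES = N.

#0 0x18→b6/s2 MISS; vc=[]
#1 0x49→b18/s2 MISS; vc=[6]
#2 0x1b→b6/s2 VC-HIT; vc=[18]
#3 0x2e→b11/s3 MISS; vc=[18]
#4 0x18→b6/s2 L1-HIT; vc=[18]
#5 0x69→b26/s2 MISS; vc=[18,6]
#6 0x2e→b11/s3 L1-HIT; vc=[18,6]
#7 0x2f→b11/s3 L1-HIT; vc=[18,6]
#8 0x1a→b6/s2 VC-HIT; vc=[18,26]
#9 0x2a→b10/s2 MISS; vc=[18,26,6]
#10 0x1b→b6/s2 VC-HIT; vc=[18,26,10]

MISSES = 5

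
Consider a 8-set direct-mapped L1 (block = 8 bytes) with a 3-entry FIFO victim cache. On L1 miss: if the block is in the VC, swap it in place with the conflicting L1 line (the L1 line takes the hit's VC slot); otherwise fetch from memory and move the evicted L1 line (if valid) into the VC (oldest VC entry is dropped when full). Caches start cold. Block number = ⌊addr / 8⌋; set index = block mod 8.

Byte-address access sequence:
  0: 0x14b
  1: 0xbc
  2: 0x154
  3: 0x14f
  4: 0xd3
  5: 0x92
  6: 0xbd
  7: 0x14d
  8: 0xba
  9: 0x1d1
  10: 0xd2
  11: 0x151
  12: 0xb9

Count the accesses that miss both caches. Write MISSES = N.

  [0] addr=0x14b blk=41 s=1: MISS | VC []
  [1] addr=0xbc blk=23 s=7: MISS | VC []
  [2] addr=0x154 blk=42 s=2: MISS | VC []
  [3] addr=0x14f blk=41 s=1: L1-HIT | VC []
  [4] addr=0xd3 blk=26 s=2: MISS | VC [42]
  [5] addr=0x92 blk=18 s=2: MISS | VC [42, 26]
  [6] addr=0xbd blk=23 s=7: L1-HIT | VC [42, 26]
  [7] addr=0x14d blk=41 s=1: L1-HIT | VC [42, 26]
  [8] addr=0xba blk=23 s=7: L1-HIT | VC [42, 26]
  [9] addr=0x1d1 blk=58 s=2: MISS | VC [42, 26, 18]
  [10] addr=0xd2 blk=26 s=2: VC-HIT | VC [42, 58, 18]
  [11] addr=0x151 blk=42 s=2: VC-HIT | VC [26, 58, 18]
  [12] addr=0xb9 blk=23 s=7: L1-HIT | VC [26, 58, 18]

MISSES = 6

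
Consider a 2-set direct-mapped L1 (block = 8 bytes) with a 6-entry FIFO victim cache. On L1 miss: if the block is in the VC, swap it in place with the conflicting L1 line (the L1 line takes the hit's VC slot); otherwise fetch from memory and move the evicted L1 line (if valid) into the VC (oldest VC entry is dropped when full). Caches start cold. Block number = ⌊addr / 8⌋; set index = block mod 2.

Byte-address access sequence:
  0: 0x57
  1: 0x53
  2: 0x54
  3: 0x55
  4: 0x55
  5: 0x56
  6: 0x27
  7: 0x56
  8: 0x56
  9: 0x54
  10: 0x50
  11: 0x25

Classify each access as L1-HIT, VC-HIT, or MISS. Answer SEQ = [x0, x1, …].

  [0] addr=0x57 blk=10 s=0: MISS | VC []
  [1] addr=0x53 blk=10 s=0: L1-HIT | VC []
  [2] addr=0x54 blk=10 s=0: L1-HIT | VC []
  [3] addr=0x55 blk=10 s=0: L1-HIT | VC []
  [4] addr=0x55 blk=10 s=0: L1-HIT | VC []
  [5] addr=0x56 blk=10 s=0: L1-HIT | VC []
  [6] addr=0x27 blk=4 s=0: MISS | VC [10]
  [7] addr=0x56 blk=10 s=0: VC-HIT | VC [4]
  [8] addr=0x56 blk=10 s=0: L1-HIT | VC [4]
  [9] addr=0x54 blk=10 s=0: L1-HIT | VC [4]
  [10] addr=0x50 blk=10 s=0: L1-HIT | VC [4]
  [11] addr=0x25 blk=4 s=0: VC-HIT | VC [10]

SEQ = [MISS, L1-HIT, L1-HIT, L1-HIT, L1-HIT, L1-HIT, MISS, VC-HIT, L1-HIT, L1-HIT, L1-HIT, VC-HIT]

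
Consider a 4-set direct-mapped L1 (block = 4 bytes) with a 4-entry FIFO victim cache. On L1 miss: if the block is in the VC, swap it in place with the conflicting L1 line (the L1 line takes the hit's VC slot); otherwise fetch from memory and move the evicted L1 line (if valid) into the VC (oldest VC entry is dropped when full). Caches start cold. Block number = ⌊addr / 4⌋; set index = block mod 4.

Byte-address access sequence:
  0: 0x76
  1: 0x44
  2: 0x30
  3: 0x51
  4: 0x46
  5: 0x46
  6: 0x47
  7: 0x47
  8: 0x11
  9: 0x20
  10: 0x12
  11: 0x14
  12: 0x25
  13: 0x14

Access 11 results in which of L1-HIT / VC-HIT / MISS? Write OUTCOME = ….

OUTCOME = MISS

  [0] addr=0x76 blk=29 s=1: MISS | VC []
  [1] addr=0x44 blk=17 s=1: MISS | VC [29]
  [2] addr=0x30 blk=12 s=0: MISS | VC [29]
  [3] addr=0x51 blk=20 s=0: MISS | VC [29, 12]
  [4] addr=0x46 blk=17 s=1: L1-HIT | VC [29, 12]
  [5] addr=0x46 blk=17 s=1: L1-HIT | VC [29, 12]
  [6] addr=0x47 blk=17 s=1: L1-HIT | VC [29, 12]
  [7] addr=0x47 blk=17 s=1: L1-HIT | VC [29, 12]
  [8] addr=0x11 blk=4 s=0: MISS | VC [29, 12, 20]
  [9] addr=0x20 blk=8 s=0: MISS | VC [29, 12, 20, 4]
  [10] addr=0x12 blk=4 s=0: VC-HIT | VC [29, 12, 20, 8]
  [11] addr=0x14 blk=5 s=1: MISS | VC [12, 20, 8, 17]
  [12] addr=0x25 blk=9 s=1: MISS | VC [20, 8, 17, 5]
  [13] addr=0x14 blk=5 s=1: VC-HIT | VC [20, 8, 17, 9]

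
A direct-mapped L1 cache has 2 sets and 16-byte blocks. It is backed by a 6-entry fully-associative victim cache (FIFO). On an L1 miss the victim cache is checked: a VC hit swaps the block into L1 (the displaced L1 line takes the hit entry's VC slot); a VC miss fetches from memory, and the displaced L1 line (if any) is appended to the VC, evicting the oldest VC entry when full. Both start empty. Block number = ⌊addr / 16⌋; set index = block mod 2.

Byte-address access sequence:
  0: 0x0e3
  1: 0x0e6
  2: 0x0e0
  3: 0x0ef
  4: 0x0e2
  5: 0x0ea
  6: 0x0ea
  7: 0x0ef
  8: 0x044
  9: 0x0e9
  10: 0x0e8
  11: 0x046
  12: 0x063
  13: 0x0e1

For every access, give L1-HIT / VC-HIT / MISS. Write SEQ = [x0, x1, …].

#0 0xe3→b14/s0 MISS; vc=[]
#1 0xe6→b14/s0 L1-HIT; vc=[]
#2 0xe0→b14/s0 L1-HIT; vc=[]
#3 0xef→b14/s0 L1-HIT; vc=[]
#4 0xe2→b14/s0 L1-HIT; vc=[]
#5 0xea→b14/s0 L1-HIT; vc=[]
#6 0xea→b14/s0 L1-HIT; vc=[]
#7 0xef→b14/s0 L1-HIT; vc=[]
#8 0x44→b4/s0 MISS; vc=[14]
#9 0xe9→b14/s0 VC-HIT; vc=[4]
#10 0xe8→b14/s0 L1-HIT; vc=[4]
#11 0x46→b4/s0 VC-HIT; vc=[14]
#12 0x63→b6/s0 MISS; vc=[14,4]
#13 0xe1→b14/s0 VC-HIT; vc=[6,4]

SEQ = [MISS, L1-HIT, L1-HIT, L1-HIT, L1-HIT, L1-HIT, L1-HIT, L1-HIT, MISS, VC-HIT, L1-HIT, VC-HIT, MISS, VC-HIT]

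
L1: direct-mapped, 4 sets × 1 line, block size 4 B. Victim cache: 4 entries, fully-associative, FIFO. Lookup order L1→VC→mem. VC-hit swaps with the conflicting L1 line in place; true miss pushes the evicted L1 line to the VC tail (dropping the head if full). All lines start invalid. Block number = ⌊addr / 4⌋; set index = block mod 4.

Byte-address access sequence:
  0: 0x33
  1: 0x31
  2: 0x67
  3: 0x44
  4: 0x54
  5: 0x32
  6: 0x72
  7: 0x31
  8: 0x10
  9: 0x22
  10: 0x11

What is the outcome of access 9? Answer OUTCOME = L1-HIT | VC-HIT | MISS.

OUTCOME = MISS

  [0] addr=0x33 blk=12 s=0: MISS | VC []
  [1] addr=0x31 blk=12 s=0: L1-HIT | VC []
  [2] addr=0x67 blk=25 s=1: MISS | VC []
  [3] addr=0x44 blk=17 s=1: MISS | VC [25]
  [4] addr=0x54 blk=21 s=1: MISS | VC [25, 17]
  [5] addr=0x32 blk=12 s=0: L1-HIT | VC [25, 17]
  [6] addr=0x72 blk=28 s=0: MISS | VC [25, 17, 12]
  [7] addr=0x31 blk=12 s=0: VC-HIT | VC [25, 17, 28]
  [8] addr=0x10 blk=4 s=0: MISS | VC [25, 17, 28, 12]
  [9] addr=0x22 blk=8 s=0: MISS | VC [17, 28, 12, 4]
  [10] addr=0x11 blk=4 s=0: VC-HIT | VC [17, 28, 12, 8]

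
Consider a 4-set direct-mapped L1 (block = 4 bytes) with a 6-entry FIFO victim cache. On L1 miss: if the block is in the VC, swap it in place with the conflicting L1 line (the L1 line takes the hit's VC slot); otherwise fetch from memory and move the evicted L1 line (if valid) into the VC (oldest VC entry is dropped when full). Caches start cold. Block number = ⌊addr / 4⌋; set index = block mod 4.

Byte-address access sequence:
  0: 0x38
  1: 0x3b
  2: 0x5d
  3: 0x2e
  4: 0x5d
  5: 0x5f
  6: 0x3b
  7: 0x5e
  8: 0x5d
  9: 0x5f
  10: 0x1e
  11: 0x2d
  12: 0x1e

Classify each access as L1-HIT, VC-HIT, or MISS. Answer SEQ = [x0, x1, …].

  [0] addr=0x38 blk=14 s=2: MISS | VC []
  [1] addr=0x3b blk=14 s=2: L1-HIT | VC []
  [2] addr=0x5d blk=23 s=3: MISS | VC []
  [3] addr=0x2e blk=11 s=3: MISS | VC [23]
  [4] addr=0x5d blk=23 s=3: VC-HIT | VC [11]
  [5] addr=0x5f blk=23 s=3: L1-HIT | VC [11]
  [6] addr=0x3b blk=14 s=2: L1-HIT | VC [11]
  [7] addr=0x5e blk=23 s=3: L1-HIT | VC [11]
  [8] addr=0x5d blk=23 s=3: L1-HIT | VC [11]
  [9] addr=0x5f blk=23 s=3: L1-HIT | VC [11]
  [10] addr=0x1e blk=7 s=3: MISS | VC [11, 23]
  [11] addr=0x2d blk=11 s=3: VC-HIT | VC [7, 23]
  [12] addr=0x1e blk=7 s=3: VC-HIT | VC [11, 23]

SEQ = [MISS, L1-HIT, MISS, MISS, VC-HIT, L1-HIT, L1-HIT, L1-HIT, L1-HIT, L1-HIT, MISS, VC-HIT, VC-HIT]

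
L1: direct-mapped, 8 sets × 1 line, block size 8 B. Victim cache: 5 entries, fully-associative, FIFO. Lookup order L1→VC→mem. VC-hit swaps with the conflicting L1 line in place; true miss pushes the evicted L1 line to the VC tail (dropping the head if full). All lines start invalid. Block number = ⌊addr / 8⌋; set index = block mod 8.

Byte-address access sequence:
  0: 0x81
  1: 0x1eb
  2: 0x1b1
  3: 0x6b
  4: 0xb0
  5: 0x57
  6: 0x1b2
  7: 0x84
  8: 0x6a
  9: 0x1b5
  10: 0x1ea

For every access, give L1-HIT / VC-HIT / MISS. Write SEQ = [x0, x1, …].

SEQ = [MISS, MISS, MISS, MISS, MISS, MISS, VC-HIT, L1-HIT, L1-HIT, L1-HIT, VC-HIT]

0: 0x81 (blk 16, set 0) → MISS  vc=[]
1: 0x1eb (blk 61, set 5) → MISS  vc=[]
2: 0x1b1 (blk 54, set 6) → MISS  vc=[]
3: 0x6b (blk 13, set 5) → MISS  vc=[61]
4: 0xb0 (blk 22, set 6) → MISS  vc=[61, 54]
5: 0x57 (blk 10, set 2) → MISS  vc=[61, 54]
6: 0x1b2 (blk 54, set 6) → VC-HIT  vc=[61, 22]
7: 0x84 (blk 16, set 0) → L1-HIT  vc=[61, 22]
8: 0x6a (blk 13, set 5) → L1-HIT  vc=[61, 22]
9: 0x1b5 (blk 54, set 6) → L1-HIT  vc=[61, 22]
10: 0x1ea (blk 61, set 5) → VC-HIT  vc=[13, 22]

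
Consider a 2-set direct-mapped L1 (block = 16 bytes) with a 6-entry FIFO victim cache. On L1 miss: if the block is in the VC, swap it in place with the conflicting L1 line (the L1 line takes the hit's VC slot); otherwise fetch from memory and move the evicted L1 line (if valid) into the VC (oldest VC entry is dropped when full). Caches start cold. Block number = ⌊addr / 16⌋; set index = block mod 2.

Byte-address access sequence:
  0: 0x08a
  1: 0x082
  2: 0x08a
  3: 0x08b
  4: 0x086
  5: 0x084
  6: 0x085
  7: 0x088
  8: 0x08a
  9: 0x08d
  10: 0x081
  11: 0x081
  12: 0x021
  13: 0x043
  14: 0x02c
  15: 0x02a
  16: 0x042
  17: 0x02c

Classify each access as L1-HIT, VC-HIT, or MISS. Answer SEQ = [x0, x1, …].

0: 0x8a (blk 8, set 0) → MISS  vc=[]
1: 0x82 (blk 8, set 0) → L1-HIT  vc=[]
2: 0x8a (blk 8, set 0) → L1-HIT  vc=[]
3: 0x8b (blk 8, set 0) → L1-HIT  vc=[]
4: 0x86 (blk 8, set 0) → L1-HIT  vc=[]
5: 0x84 (blk 8, set 0) → L1-HIT  vc=[]
6: 0x85 (blk 8, set 0) → L1-HIT  vc=[]
7: 0x88 (blk 8, set 0) → L1-HIT  vc=[]
8: 0x8a (blk 8, set 0) → L1-HIT  vc=[]
9: 0x8d (blk 8, set 0) → L1-HIT  vc=[]
10: 0x81 (blk 8, set 0) → L1-HIT  vc=[]
11: 0x81 (blk 8, set 0) → L1-HIT  vc=[]
12: 0x21 (blk 2, set 0) → MISS  vc=[8]
13: 0x43 (blk 4, set 0) → MISS  vc=[8, 2]
14: 0x2c (blk 2, set 0) → VC-HIT  vc=[8, 4]
15: 0x2a (blk 2, set 0) → L1-HIT  vc=[8, 4]
16: 0x42 (blk 4, set 0) → VC-HIT  vc=[8, 2]
17: 0x2c (blk 2, set 0) → VC-HIT  vc=[8, 4]

SEQ = [MISS, L1-HIT, L1-HIT, L1-HIT, L1-HIT, L1-HIT, L1-HIT, L1-HIT, L1-HIT, L1-HIT, L1-HIT, L1-HIT, MISS, MISS, VC-HIT, L1-HIT, VC-HIT, VC-HIT]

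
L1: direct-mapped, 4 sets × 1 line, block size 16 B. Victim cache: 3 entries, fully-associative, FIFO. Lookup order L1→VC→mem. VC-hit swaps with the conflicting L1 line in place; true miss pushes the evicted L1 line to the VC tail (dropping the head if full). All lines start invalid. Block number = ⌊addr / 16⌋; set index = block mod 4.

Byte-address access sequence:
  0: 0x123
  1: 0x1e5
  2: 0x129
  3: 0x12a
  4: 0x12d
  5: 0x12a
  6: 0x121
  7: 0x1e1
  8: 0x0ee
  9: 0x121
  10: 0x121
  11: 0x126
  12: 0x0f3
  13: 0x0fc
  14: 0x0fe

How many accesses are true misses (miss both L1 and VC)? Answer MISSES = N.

MISSES = 4

0: 0x123 (blk 18, set 2) → MISS  vc=[]
1: 0x1e5 (blk 30, set 2) → MISS  vc=[18]
2: 0x129 (blk 18, set 2) → VC-HIT  vc=[30]
3: 0x12a (blk 18, set 2) → L1-HIT  vc=[30]
4: 0x12d (blk 18, set 2) → L1-HIT  vc=[30]
5: 0x12a (blk 18, set 2) → L1-HIT  vc=[30]
6: 0x121 (blk 18, set 2) → L1-HIT  vc=[30]
7: 0x1e1 (blk 30, set 2) → VC-HIT  vc=[18]
8: 0xee (blk 14, set 2) → MISS  vc=[18, 30]
9: 0x121 (blk 18, set 2) → VC-HIT  vc=[14, 30]
10: 0x121 (blk 18, set 2) → L1-HIT  vc=[14, 30]
11: 0x126 (blk 18, set 2) → L1-HIT  vc=[14, 30]
12: 0xf3 (blk 15, set 3) → MISS  vc=[14, 30]
13: 0xfc (blk 15, set 3) → L1-HIT  vc=[14, 30]
14: 0xfe (blk 15, set 3) → L1-HIT  vc=[14, 30]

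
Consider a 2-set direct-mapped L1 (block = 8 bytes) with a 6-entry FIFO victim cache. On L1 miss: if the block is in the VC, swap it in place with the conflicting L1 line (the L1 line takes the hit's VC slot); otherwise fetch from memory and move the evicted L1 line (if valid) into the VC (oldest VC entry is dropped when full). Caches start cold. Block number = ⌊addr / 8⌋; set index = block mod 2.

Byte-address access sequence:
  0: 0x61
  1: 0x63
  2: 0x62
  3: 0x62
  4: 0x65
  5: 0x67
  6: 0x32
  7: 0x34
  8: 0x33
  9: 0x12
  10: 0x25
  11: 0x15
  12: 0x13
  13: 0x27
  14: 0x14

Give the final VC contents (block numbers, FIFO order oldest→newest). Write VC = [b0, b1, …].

0: 0x61 (blk 12, set 0) → MISS  vc=[]
1: 0x63 (blk 12, set 0) → L1-HIT  vc=[]
2: 0x62 (blk 12, set 0) → L1-HIT  vc=[]
3: 0x62 (blk 12, set 0) → L1-HIT  vc=[]
4: 0x65 (blk 12, set 0) → L1-HIT  vc=[]
5: 0x67 (blk 12, set 0) → L1-HIT  vc=[]
6: 0x32 (blk 6, set 0) → MISS  vc=[12]
7: 0x34 (blk 6, set 0) → L1-HIT  vc=[12]
8: 0x33 (blk 6, set 0) → L1-HIT  vc=[12]
9: 0x12 (blk 2, set 0) → MISS  vc=[12, 6]
10: 0x25 (blk 4, set 0) → MISS  vc=[12, 6, 2]
11: 0x15 (blk 2, set 0) → VC-HIT  vc=[12, 6, 4]
12: 0x13 (blk 2, set 0) → L1-HIT  vc=[12, 6, 4]
13: 0x27 (blk 4, set 0) → VC-HIT  vc=[12, 6, 2]
14: 0x14 (blk 2, set 0) → VC-HIT  vc=[12, 6, 4]

VC = [12, 6, 4]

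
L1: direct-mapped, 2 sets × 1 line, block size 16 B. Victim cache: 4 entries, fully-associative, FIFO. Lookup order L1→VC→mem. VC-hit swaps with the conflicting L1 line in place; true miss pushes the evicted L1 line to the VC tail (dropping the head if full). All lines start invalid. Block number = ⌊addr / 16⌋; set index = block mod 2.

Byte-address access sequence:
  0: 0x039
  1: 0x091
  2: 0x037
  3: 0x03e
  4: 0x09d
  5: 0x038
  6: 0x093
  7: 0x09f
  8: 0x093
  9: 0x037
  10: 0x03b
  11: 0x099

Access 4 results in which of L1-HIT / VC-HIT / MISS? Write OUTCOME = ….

  [0] addr=0x39 blk=3 s=1: MISS | VC []
  [1] addr=0x91 blk=9 s=1: MISS | VC [3]
  [2] addr=0x37 blk=3 s=1: VC-HIT | VC [9]
  [3] addr=0x3e blk=3 s=1: L1-HIT | VC [9]
  [4] addr=0x9d blk=9 s=1: VC-HIT | VC [3]
  [5] addr=0x38 blk=3 s=1: VC-HIT | VC [9]
  [6] addr=0x93 blk=9 s=1: VC-HIT | VC [3]
  [7] addr=0x9f blk=9 s=1: L1-HIT | VC [3]
  [8] addr=0x93 blk=9 s=1: L1-HIT | VC [3]
  [9] addr=0x37 blk=3 s=1: VC-HIT | VC [9]
  [10] addr=0x3b blk=3 s=1: L1-HIT | VC [9]
  [11] addr=0x99 blk=9 s=1: VC-HIT | VC [3]

OUTCOME = VC-HIT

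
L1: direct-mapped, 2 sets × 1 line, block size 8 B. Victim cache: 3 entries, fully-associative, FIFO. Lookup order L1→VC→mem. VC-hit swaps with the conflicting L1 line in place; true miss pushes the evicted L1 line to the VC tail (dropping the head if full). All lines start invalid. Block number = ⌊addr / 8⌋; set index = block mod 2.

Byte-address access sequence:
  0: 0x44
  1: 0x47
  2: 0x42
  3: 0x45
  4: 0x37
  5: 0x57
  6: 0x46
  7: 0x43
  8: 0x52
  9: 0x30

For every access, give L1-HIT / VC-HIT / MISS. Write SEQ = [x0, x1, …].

0: 0x44 (blk 8, set 0) → MISS  vc=[]
1: 0x47 (blk 8, set 0) → L1-HIT  vc=[]
2: 0x42 (blk 8, set 0) → L1-HIT  vc=[]
3: 0x45 (blk 8, set 0) → L1-HIT  vc=[]
4: 0x37 (blk 6, set 0) → MISS  vc=[8]
5: 0x57 (blk 10, set 0) → MISS  vc=[8, 6]
6: 0x46 (blk 8, set 0) → VC-HIT  vc=[10, 6]
7: 0x43 (blk 8, set 0) → L1-HIT  vc=[10, 6]
8: 0x52 (blk 10, set 0) → VC-HIT  vc=[8, 6]
9: 0x30 (blk 6, set 0) → VC-HIT  vc=[8, 10]

SEQ = [MISS, L1-HIT, L1-HIT, L1-HIT, MISS, MISS, VC-HIT, L1-HIT, VC-HIT, VC-HIT]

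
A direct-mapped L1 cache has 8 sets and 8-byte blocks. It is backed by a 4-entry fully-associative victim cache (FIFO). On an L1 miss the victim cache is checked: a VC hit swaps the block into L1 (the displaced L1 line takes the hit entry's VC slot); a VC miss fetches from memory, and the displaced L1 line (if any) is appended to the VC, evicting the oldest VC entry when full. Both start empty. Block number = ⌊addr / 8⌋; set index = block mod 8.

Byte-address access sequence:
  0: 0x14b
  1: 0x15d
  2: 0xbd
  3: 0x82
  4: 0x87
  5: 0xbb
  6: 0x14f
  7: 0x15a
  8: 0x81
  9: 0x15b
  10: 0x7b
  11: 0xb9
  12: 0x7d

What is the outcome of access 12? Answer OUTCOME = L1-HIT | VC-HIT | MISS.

OUTCOME = VC-HIT

0: 0x14b (blk 41, set 1) → MISS  vc=[]
1: 0x15d (blk 43, set 3) → MISS  vc=[]
2: 0xbd (blk 23, set 7) → MISS  vc=[]
3: 0x82 (blk 16, set 0) → MISS  vc=[]
4: 0x87 (blk 16, set 0) → L1-HIT  vc=[]
5: 0xbb (blk 23, set 7) → L1-HIT  vc=[]
6: 0x14f (blk 41, set 1) → L1-HIT  vc=[]
7: 0x15a (blk 43, set 3) → L1-HIT  vc=[]
8: 0x81 (blk 16, set 0) → L1-HIT  vc=[]
9: 0x15b (blk 43, set 3) → L1-HIT  vc=[]
10: 0x7b (blk 15, set 7) → MISS  vc=[23]
11: 0xb9 (blk 23, set 7) → VC-HIT  vc=[15]
12: 0x7d (blk 15, set 7) → VC-HIT  vc=[23]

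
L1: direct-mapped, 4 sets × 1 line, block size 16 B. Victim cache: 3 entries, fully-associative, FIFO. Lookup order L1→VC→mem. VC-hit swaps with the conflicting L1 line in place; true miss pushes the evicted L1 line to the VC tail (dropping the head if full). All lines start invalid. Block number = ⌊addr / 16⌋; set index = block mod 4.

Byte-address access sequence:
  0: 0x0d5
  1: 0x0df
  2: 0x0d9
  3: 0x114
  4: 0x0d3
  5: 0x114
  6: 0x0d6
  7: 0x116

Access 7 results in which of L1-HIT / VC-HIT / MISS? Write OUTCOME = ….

OUTCOME = VC-HIT

  [0] addr=0xd5 blk=13 s=1: MISS | VC []
  [1] addr=0xdf blk=13 s=1: L1-HIT | VC []
  [2] addr=0xd9 blk=13 s=1: L1-HIT | VC []
  [3] addr=0x114 blk=17 s=1: MISS | VC [13]
  [4] addr=0xd3 blk=13 s=1: VC-HIT | VC [17]
  [5] addr=0x114 blk=17 s=1: VC-HIT | VC [13]
  [6] addr=0xd6 blk=13 s=1: VC-HIT | VC [17]
  [7] addr=0x116 blk=17 s=1: VC-HIT | VC [13]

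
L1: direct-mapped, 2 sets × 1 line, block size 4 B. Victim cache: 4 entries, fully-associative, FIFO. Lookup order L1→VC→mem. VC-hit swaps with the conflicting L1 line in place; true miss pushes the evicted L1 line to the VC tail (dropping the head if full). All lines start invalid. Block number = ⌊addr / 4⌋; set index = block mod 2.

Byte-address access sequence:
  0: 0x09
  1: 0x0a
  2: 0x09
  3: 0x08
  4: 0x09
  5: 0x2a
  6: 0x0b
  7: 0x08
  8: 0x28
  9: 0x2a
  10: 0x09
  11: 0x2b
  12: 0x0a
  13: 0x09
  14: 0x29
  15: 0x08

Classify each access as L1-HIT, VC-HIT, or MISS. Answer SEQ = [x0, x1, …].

0: 0x9 (blk 2, set 0) → MISS  vc=[]
1: 0xa (blk 2, set 0) → L1-HIT  vc=[]
2: 0x9 (blk 2, set 0) → L1-HIT  vc=[]
3: 0x8 (blk 2, set 0) → L1-HIT  vc=[]
4: 0x9 (blk 2, set 0) → L1-HIT  vc=[]
5: 0x2a (blk 10, set 0) → MISS  vc=[2]
6: 0xb (blk 2, set 0) → VC-HIT  vc=[10]
7: 0x8 (blk 2, set 0) → L1-HIT  vc=[10]
8: 0x28 (blk 10, set 0) → VC-HIT  vc=[2]
9: 0x2a (blk 10, set 0) → L1-HIT  vc=[2]
10: 0x9 (blk 2, set 0) → VC-HIT  vc=[10]
11: 0x2b (blk 10, set 0) → VC-HIT  vc=[2]
12: 0xa (blk 2, set 0) → VC-HIT  vc=[10]
13: 0x9 (blk 2, set 0) → L1-HIT  vc=[10]
14: 0x29 (blk 10, set 0) → VC-HIT  vc=[2]
15: 0x8 (blk 2, set 0) → VC-HIT  vc=[10]

SEQ = [MISS, L1-HIT, L1-HIT, L1-HIT, L1-HIT, MISS, VC-HIT, L1-HIT, VC-HIT, L1-HIT, VC-HIT, VC-HIT, VC-HIT, L1-HIT, VC-HIT, VC-HIT]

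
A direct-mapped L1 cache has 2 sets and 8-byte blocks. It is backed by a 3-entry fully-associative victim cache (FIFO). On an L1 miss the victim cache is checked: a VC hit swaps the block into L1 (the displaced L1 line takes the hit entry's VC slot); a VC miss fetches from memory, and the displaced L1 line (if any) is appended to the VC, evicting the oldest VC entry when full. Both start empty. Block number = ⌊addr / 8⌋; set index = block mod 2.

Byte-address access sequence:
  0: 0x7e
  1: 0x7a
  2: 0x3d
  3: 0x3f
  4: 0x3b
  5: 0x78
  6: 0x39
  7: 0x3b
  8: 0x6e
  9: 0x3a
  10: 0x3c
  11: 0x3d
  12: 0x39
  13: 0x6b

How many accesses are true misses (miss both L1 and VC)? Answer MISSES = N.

MISSES = 3

  [0] addr=0x7e blk=15 s=1: MISS | VC []
  [1] addr=0x7a blk=15 s=1: L1-HIT | VC []
  [2] addr=0x3d blk=7 s=1: MISS | VC [15]
  [3] addr=0x3f blk=7 s=1: L1-HIT | VC [15]
  [4] addr=0x3b blk=7 s=1: L1-HIT | VC [15]
  [5] addr=0x78 blk=15 s=1: VC-HIT | VC [7]
  [6] addr=0x39 blk=7 s=1: VC-HIT | VC [15]
  [7] addr=0x3b blk=7 s=1: L1-HIT | VC [15]
  [8] addr=0x6e blk=13 s=1: MISS | VC [15, 7]
  [9] addr=0x3a blk=7 s=1: VC-HIT | VC [15, 13]
  [10] addr=0x3c blk=7 s=1: L1-HIT | VC [15, 13]
  [11] addr=0x3d blk=7 s=1: L1-HIT | VC [15, 13]
  [12] addr=0x39 blk=7 s=1: L1-HIT | VC [15, 13]
  [13] addr=0x6b blk=13 s=1: VC-HIT | VC [15, 7]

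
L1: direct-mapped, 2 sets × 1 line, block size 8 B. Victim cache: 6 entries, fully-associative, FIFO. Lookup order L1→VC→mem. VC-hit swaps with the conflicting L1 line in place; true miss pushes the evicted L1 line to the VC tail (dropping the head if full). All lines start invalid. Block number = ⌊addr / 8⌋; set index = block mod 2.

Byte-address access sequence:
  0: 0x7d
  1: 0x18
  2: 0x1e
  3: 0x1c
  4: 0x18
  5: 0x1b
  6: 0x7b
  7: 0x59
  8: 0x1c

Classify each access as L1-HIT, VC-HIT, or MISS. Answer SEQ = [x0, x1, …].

SEQ = [MISS, MISS, L1-HIT, L1-HIT, L1-HIT, L1-HIT, VC-HIT, MISS, VC-HIT]

  [0] addr=0x7d blk=15 s=1: MISS | VC []
  [1] addr=0x18 blk=3 s=1: MISS | VC [15]
  [2] addr=0x1e blk=3 s=1: L1-HIT | VC [15]
  [3] addr=0x1c blk=3 s=1: L1-HIT | VC [15]
  [4] addr=0x18 blk=3 s=1: L1-HIT | VC [15]
  [5] addr=0x1b blk=3 s=1: L1-HIT | VC [15]
  [6] addr=0x7b blk=15 s=1: VC-HIT | VC [3]
  [7] addr=0x59 blk=11 s=1: MISS | VC [3, 15]
  [8] addr=0x1c blk=3 s=1: VC-HIT | VC [11, 15]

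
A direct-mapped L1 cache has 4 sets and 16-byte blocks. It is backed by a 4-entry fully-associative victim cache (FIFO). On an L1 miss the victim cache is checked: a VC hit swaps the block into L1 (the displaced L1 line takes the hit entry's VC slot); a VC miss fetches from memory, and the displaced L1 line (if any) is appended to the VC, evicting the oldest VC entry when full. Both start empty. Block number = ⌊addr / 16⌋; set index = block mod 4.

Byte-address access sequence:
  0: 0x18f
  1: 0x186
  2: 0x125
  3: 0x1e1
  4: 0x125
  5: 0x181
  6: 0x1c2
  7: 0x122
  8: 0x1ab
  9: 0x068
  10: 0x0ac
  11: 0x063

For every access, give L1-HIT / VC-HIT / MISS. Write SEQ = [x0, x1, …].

  [0] addr=0x18f blk=24 s=0: MISS | VC []
  [1] addr=0x186 blk=24 s=0: L1-HIT | VC []
  [2] addr=0x125 blk=18 s=2: MISS | VC []
  [3] addr=0x1e1 blk=30 s=2: MISS | VC [18]
  [4] addr=0x125 blk=18 s=2: VC-HIT | VC [30]
  [5] addr=0x181 blk=24 s=0: L1-HIT | VC [30]
  [6] addr=0x1c2 blk=28 s=0: MISS | VC [30, 24]
  [7] addr=0x122 blk=18 s=2: L1-HIT | VC [30, 24]
  [8] addr=0x1ab blk=26 s=2: MISS | VC [30, 24, 18]
  [9] addr=0x68 blk=6 s=2: MISS | VC [30, 24, 18, 26]
  [10] addr=0xac blk=10 s=2: MISS | VC [24, 18, 26, 6]
  [11] addr=0x63 blk=6 s=2: VC-HIT | VC [24, 18, 26, 10]

SEQ = [MISS, L1-HIT, MISS, MISS, VC-HIT, L1-HIT, MISS, L1-HIT, MISS, MISS, MISS, VC-HIT]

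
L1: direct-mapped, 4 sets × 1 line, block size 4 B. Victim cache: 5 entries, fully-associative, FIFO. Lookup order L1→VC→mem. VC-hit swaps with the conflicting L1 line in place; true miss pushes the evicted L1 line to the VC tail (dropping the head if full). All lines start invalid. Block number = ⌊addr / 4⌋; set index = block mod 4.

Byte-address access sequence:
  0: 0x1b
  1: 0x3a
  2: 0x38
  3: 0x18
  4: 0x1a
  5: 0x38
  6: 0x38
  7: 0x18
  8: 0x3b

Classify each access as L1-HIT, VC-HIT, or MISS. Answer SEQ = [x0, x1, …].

SEQ = [MISS, MISS, L1-HIT, VC-HIT, L1-HIT, VC-HIT, L1-HIT, VC-HIT, VC-HIT]

#0 0x1b→b6/s2 MISS; vc=[]
#1 0x3a→b14/s2 MISS; vc=[6]
#2 0x38→b14/s2 L1-HIT; vc=[6]
#3 0x18→b6/s2 VC-HIT; vc=[14]
#4 0x1a→b6/s2 L1-HIT; vc=[14]
#5 0x38→b14/s2 VC-HIT; vc=[6]
#6 0x38→b14/s2 L1-HIT; vc=[6]
#7 0x18→b6/s2 VC-HIT; vc=[14]
#8 0x3b→b14/s2 VC-HIT; vc=[6]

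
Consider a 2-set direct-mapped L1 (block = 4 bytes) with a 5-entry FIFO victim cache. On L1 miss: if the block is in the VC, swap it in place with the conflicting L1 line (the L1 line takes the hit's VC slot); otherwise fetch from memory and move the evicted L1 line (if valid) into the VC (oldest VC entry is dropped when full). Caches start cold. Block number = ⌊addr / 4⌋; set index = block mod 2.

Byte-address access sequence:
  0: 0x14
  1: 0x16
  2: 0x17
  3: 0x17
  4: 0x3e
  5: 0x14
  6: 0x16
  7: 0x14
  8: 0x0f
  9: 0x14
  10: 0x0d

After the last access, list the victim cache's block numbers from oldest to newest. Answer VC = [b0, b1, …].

#0 0x14→b5/s1 MISS; vc=[]
#1 0x16→b5/s1 L1-HIT; vc=[]
#2 0x17→b5/s1 L1-HIT; vc=[]
#3 0x17→b5/s1 L1-HIT; vc=[]
#4 0x3e→b15/s1 MISS; vc=[5]
#5 0x14→b5/s1 VC-HIT; vc=[15]
#6 0x16→b5/s1 L1-HIT; vc=[15]
#7 0x14→b5/s1 L1-HIT; vc=[15]
#8 0xf→b3/s1 MISS; vc=[15,5]
#9 0x14→b5/s1 VC-HIT; vc=[15,3]
#10 0xd→b3/s1 VC-HIT; vc=[15,5]

VC = [15, 5]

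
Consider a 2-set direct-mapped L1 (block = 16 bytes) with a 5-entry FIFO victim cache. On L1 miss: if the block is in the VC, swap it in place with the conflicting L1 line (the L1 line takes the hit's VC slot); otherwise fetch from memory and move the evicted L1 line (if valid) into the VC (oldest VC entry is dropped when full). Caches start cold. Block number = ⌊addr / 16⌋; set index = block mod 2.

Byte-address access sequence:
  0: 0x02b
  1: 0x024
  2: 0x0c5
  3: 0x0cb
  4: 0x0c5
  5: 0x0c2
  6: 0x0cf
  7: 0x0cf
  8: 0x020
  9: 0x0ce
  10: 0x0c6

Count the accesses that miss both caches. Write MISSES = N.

MISSES = 2

#0 0x2b→b2/s0 MISS; vc=[]
#1 0x24→b2/s0 L1-HIT; vc=[]
#2 0xc5→b12/s0 MISS; vc=[2]
#3 0xcb→b12/s0 L1-HIT; vc=[2]
#4 0xc5→b12/s0 L1-HIT; vc=[2]
#5 0xc2→b12/s0 L1-HIT; vc=[2]
#6 0xcf→b12/s0 L1-HIT; vc=[2]
#7 0xcf→b12/s0 L1-HIT; vc=[2]
#8 0x20→b2/s0 VC-HIT; vc=[12]
#9 0xce→b12/s0 VC-HIT; vc=[2]
#10 0xc6→b12/s0 L1-HIT; vc=[2]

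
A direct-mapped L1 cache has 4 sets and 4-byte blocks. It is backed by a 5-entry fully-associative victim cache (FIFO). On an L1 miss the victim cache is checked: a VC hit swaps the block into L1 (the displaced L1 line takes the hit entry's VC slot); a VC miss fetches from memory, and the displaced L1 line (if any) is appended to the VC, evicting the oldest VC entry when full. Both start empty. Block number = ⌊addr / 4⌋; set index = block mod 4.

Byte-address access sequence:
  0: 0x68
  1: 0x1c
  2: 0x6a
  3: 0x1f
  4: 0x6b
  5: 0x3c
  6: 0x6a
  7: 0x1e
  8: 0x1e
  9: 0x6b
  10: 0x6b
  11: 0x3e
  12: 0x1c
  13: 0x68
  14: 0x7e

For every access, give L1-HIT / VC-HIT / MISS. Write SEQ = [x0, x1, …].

#0 0x68→b26/s2 MISS; vc=[]
#1 0x1c→b7/s3 MISS; vc=[]
#2 0x6a→b26/s2 L1-HIT; vc=[]
#3 0x1f→b7/s3 L1-HIT; vc=[]
#4 0x6b→b26/s2 L1-HIT; vc=[]
#5 0x3c→b15/s3 MISS; vc=[7]
#6 0x6a→b26/s2 L1-HIT; vc=[7]
#7 0x1e→b7/s3 VC-HIT; vc=[15]
#8 0x1e→b7/s3 L1-HIT; vc=[15]
#9 0x6b→b26/s2 L1-HIT; vc=[15]
#10 0x6b→b26/s2 L1-HIT; vc=[15]
#11 0x3e→b15/s3 VC-HIT; vc=[7]
#12 0x1c→b7/s3 VC-HIT; vc=[15]
#13 0x68→b26/s2 L1-HIT; vc=[15]
#14 0x7e→b31/s3 MISS; vc=[15,7]

SEQ = [MISS, MISS, L1-HIT, L1-HIT, L1-HIT, MISS, L1-HIT, VC-HIT, L1-HIT, L1-HIT, L1-HIT, VC-HIT, VC-HIT, L1-HIT, MISS]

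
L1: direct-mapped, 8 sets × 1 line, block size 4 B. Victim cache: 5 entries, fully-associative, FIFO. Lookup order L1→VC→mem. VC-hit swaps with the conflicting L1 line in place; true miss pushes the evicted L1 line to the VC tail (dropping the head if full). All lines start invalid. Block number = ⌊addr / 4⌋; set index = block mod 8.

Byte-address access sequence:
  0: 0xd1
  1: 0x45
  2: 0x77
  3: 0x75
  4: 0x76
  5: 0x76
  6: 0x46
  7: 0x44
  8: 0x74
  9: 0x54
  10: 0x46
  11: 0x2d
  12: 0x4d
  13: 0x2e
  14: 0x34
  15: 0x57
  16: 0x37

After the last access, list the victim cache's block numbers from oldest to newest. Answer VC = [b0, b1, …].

  [0] addr=0xd1 blk=52 s=4: MISS | VC []
  [1] addr=0x45 blk=17 s=1: MISS | VC []
  [2] addr=0x77 blk=29 s=5: MISS | VC []
  [3] addr=0x75 blk=29 s=5: L1-HIT | VC []
  [4] addr=0x76 blk=29 s=5: L1-HIT | VC []
  [5] addr=0x76 blk=29 s=5: L1-HIT | VC []
  [6] addr=0x46 blk=17 s=1: L1-HIT | VC []
  [7] addr=0x44 blk=17 s=1: L1-HIT | VC []
  [8] addr=0x74 blk=29 s=5: L1-HIT | VC []
  [9] addr=0x54 blk=21 s=5: MISS | VC [29]
  [10] addr=0x46 blk=17 s=1: L1-HIT | VC [29]
  [11] addr=0x2d blk=11 s=3: MISS | VC [29]
  [12] addr=0x4d blk=19 s=3: MISS | VC [29, 11]
  [13] addr=0x2e blk=11 s=3: VC-HIT | VC [29, 19]
  [14] addr=0x34 blk=13 s=5: MISS | VC [29, 19, 21]
  [15] addr=0x57 blk=21 s=5: VC-HIT | VC [29, 19, 13]
  [16] addr=0x37 blk=13 s=5: VC-HIT | VC [29, 19, 21]

VC = [29, 19, 21]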